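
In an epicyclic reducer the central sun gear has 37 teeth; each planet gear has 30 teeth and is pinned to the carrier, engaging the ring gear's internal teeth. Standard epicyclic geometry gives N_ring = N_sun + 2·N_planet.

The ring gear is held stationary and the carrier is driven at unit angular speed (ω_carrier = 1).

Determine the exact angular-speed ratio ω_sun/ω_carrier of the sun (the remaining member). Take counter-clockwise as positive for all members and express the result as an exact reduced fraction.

134/37

N_ring = 37 + 2·30 = 97
37(ω_s−ω_c) = −97(ω_r−ω_c),  ω_r=0, ω_c=1
ω_s = 1 − (97/37)(0−1) = 134/37
ω_s/ω_c = 134/37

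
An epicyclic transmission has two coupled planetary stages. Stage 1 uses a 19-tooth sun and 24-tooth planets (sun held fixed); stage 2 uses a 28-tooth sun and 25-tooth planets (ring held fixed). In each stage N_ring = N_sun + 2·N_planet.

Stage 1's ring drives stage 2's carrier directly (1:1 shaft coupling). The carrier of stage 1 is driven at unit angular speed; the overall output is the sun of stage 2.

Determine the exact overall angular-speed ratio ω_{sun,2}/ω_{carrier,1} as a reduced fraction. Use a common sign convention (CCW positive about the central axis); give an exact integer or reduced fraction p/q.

Stage 1: N_ring = 19 + 2·24 = 67
Stage 1: 19(ω_s−ω_c) = −67(ω_r−ω_c),  ω_s=0, ω_c=1
Stage 1: ω_r = 1 − (19/67)(0−1) = 86/67
  ⇒ ω_r¹/ω_c¹ = 86/67
Stage 2: N_ring = 28 + 2·25 = 78
Stage 2: 28(ω_s−ω_c) = −78(ω_r−ω_c),  ω_r=0, ω_c=1
Stage 2: ω_s = 1 − (78/28)(0−1) = 53/14
  ⇒ ω_s²/ω_c² = 53/14
Coupling ω_c² = ω_r¹ ⇒ overall = 86/67 × 53/14 = 2279/469

2279/469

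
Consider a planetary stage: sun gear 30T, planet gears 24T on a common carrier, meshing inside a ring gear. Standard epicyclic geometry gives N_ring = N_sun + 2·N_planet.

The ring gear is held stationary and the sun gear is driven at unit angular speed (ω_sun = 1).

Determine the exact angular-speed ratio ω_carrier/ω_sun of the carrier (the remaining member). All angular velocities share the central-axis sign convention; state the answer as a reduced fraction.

N_ring = 30 + 2·24 = 78
30(ω_s−ω_c) = −78(ω_r−ω_c),  ω_r=0, ω_s=1
30(1−ω_c) = −78(0−ω_c)  ⇒  108ω_c = 30  ⇒  ω_c = 5/18
ω_c/ω_s = 5/18

5/18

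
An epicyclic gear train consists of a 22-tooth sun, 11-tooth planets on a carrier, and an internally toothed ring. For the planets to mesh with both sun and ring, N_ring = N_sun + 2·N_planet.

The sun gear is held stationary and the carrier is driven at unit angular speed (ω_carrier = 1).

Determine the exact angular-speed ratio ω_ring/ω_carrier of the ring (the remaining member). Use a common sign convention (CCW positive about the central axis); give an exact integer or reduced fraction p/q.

N_ring = 22 + 2·11 = 44
22(ω_s−ω_c) = −44(ω_r−ω_c),  ω_s=0, ω_c=1
ω_r = 1 − (22/44)(0−1) = 3/2
ω_r/ω_c = 3/2

3/2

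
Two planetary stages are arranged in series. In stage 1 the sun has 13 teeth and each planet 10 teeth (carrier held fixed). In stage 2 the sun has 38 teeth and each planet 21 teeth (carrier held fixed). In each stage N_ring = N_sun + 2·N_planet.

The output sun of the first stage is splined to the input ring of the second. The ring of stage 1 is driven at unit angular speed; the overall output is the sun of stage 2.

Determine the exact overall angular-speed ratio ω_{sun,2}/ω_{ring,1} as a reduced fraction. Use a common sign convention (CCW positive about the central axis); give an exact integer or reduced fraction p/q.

Stage 1: N_ring = 13 + 2·10 = 33
Stage 1: 13(ω_s−ω_c) = −33(ω_r−ω_c),  ω_c=0, ω_r=1
Stage 1: ω_s = 0 − (33/13)(1−0) = -33/13
  ⇒ ω_s¹/ω_r¹ = -33/13
Stage 2: N_ring = 38 + 2·21 = 80
Stage 2: 38(ω_s−ω_c) = −80(ω_r−ω_c),  ω_c=0, ω_r=1
Stage 2: ω_s = 0 − (80/38)(1−0) = -40/19
  ⇒ ω_s²/ω_r² = -40/19
Coupling ω_r² = ω_s¹ ⇒ overall = -33/13 × -40/19 = 1320/247

1320/247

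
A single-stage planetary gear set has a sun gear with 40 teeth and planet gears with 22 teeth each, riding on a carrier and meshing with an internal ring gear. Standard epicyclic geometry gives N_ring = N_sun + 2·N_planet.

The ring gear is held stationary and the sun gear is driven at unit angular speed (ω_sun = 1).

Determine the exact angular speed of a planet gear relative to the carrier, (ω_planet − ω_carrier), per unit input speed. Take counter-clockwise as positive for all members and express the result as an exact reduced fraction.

N_ring = 40 + 2·22 = 84
40(ω_s−ω_c) = −84(ω_r−ω_c),  ω_r=0, ω_s=1
40(1−ω_c) = −84(0−ω_c)  ⇒  124ω_c = 40  ⇒  ω_c = 10/31
sun–planet: 40·(1−10/31) = −22·(ω_p−ω_c)  ⇒  ω_p−ω_c = −(40/22)·(21/31) = -420/341

-420/341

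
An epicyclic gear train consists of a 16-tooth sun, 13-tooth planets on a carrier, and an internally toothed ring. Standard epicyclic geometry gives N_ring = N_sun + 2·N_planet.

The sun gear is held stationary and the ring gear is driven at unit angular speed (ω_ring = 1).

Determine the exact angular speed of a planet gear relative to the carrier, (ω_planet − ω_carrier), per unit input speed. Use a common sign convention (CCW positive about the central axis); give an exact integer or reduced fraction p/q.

336/377

N_ring = 16 + 2·13 = 42
16(ω_s−ω_c) = −42(ω_r−ω_c),  ω_s=0, ω_r=1
16(0−ω_c) = −42(1−ω_c)  ⇒  58ω_c = 42  ⇒  ω_c = 21/29
sun–planet: 16·(0−21/29) = −13·(ω_p−ω_c)  ⇒  ω_p−ω_c = −(16/13)·(-21/29) = 336/377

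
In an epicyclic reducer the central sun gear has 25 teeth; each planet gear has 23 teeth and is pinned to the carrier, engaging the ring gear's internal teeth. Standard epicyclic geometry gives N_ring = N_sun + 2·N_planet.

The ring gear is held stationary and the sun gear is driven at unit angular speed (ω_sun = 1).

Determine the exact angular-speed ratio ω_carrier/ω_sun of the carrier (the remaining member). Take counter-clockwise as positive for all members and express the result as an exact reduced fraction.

25/96

N_ring = 25 + 2·23 = 71
25(ω_s−ω_c) = −71(ω_r−ω_c),  ω_r=0, ω_s=1
25(1−ω_c) = −71(0−ω_c)  ⇒  96ω_c = 25  ⇒  ω_c = 25/96
ω_c/ω_s = 25/96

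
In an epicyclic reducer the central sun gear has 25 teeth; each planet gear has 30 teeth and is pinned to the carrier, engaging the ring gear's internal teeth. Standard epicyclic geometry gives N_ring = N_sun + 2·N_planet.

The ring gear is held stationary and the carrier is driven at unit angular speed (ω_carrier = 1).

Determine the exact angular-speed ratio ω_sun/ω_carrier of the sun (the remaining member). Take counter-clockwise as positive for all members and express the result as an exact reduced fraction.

N_ring = 25 + 2·30 = 85
25(ω_s−ω_c) = −85(ω_r−ω_c),  ω_r=0, ω_c=1
ω_s = 1 − (85/25)(0−1) = 22/5
ω_s/ω_c = 22/5

22/5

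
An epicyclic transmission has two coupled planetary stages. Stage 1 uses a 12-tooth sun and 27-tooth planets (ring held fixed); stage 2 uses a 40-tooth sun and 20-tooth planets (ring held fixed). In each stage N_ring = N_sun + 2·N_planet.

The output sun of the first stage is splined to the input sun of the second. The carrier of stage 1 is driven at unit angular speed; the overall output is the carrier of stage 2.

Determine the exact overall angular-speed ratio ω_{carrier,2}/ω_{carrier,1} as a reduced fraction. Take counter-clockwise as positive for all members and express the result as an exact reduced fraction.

Stage 1: N_ring = 12 + 2·27 = 66
Stage 1: 12(ω_s−ω_c) = −66(ω_r−ω_c),  ω_r=0, ω_c=1
Stage 1: ω_s = 1 − (66/12)(0−1) = 13/2
  ⇒ ω_s¹/ω_c¹ = 13/2
Stage 2: N_ring = 40 + 2·20 = 80
Stage 2: 40(ω_s−ω_c) = −80(ω_r−ω_c),  ω_r=0, ω_s=1
Stage 2: 40(1−ω_c) = −80(0−ω_c)  ⇒  120ω_c = 40  ⇒  ω_c = 1/3
  ⇒ ω_c²/ω_s² = 1/3
Coupling ω_s² = ω_s¹ ⇒ overall = 13/2 × 1/3 = 13/6

13/6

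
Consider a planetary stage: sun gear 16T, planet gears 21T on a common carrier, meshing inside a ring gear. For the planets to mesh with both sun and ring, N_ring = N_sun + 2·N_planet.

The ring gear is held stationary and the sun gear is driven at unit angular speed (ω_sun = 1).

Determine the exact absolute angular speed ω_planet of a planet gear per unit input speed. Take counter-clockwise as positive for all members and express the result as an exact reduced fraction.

-8/21

N_ring = 16 + 2·21 = 58
16(ω_s−ω_c) = −58(ω_r−ω_c),  ω_r=0, ω_s=1
16(1−ω_c) = −58(0−ω_c)  ⇒  74ω_c = 16  ⇒  ω_c = 8/37
sun–planet: 16·(1−8/37) = −21·(ω_p−ω_c)  ⇒  ω_p−ω_c = −(16/21)·(29/37) = -464/777
ω_p = 8/37 − 464/777 = -8/21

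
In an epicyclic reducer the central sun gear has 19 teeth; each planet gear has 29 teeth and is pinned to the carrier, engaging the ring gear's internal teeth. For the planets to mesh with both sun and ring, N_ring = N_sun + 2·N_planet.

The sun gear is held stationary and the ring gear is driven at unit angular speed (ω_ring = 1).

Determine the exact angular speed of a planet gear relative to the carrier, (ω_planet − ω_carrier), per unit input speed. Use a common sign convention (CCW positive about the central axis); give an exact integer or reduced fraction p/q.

1463/2784

N_ring = 19 + 2·29 = 77
19(ω_s−ω_c) = −77(ω_r−ω_c),  ω_s=0, ω_r=1
19(0−ω_c) = −77(1−ω_c)  ⇒  96ω_c = 77  ⇒  ω_c = 77/96
sun–planet: 19·(0−77/96) = −29·(ω_p−ω_c)  ⇒  ω_p−ω_c = −(19/29)·(-77/96) = 1463/2784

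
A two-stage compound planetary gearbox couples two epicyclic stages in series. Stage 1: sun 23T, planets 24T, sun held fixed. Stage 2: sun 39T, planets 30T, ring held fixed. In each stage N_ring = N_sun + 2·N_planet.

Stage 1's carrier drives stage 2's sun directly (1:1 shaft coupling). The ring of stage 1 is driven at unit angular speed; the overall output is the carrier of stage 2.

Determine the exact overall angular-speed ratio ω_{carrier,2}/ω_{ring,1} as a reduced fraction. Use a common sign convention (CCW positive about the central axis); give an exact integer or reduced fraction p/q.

Stage 1: N_ring = 23 + 2·24 = 71
Stage 1: 23(ω_s−ω_c) = −71(ω_r−ω_c),  ω_s=0, ω_r=1
Stage 1: 23(0−ω_c) = −71(1−ω_c)  ⇒  94ω_c = 71  ⇒  ω_c = 71/94
  ⇒ ω_c¹/ω_r¹ = 71/94
Stage 2: N_ring = 39 + 2·30 = 99
Stage 2: 39(ω_s−ω_c) = −99(ω_r−ω_c),  ω_r=0, ω_s=1
Stage 2: 39(1−ω_c) = −99(0−ω_c)  ⇒  138ω_c = 39  ⇒  ω_c = 13/46
  ⇒ ω_c²/ω_s² = 13/46
Coupling ω_s² = ω_c¹ ⇒ overall = 71/94 × 13/46 = 923/4324

923/4324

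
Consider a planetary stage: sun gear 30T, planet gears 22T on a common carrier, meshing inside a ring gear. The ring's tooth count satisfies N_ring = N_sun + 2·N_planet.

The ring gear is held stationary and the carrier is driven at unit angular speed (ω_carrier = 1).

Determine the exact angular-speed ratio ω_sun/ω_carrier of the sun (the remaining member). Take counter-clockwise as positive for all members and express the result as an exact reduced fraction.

N_ring = 30 + 2·22 = 74
30(ω_s−ω_c) = −74(ω_r−ω_c),  ω_r=0, ω_c=1
ω_s = 1 − (74/30)(0−1) = 52/15
ω_s/ω_c = 52/15

52/15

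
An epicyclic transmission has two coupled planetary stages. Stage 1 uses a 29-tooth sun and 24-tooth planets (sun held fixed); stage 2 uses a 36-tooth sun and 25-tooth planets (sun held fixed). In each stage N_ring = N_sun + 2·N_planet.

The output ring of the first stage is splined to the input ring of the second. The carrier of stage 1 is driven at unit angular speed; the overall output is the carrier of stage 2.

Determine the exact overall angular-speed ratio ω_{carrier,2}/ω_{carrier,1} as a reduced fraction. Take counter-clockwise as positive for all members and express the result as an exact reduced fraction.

4558/4697

Stage 1: N_ring = 29 + 2·24 = 77
Stage 1: 29(ω_s−ω_c) = −77(ω_r−ω_c),  ω_s=0, ω_c=1
Stage 1: ω_r = 1 − (29/77)(0−1) = 106/77
  ⇒ ω_r¹/ω_c¹ = 106/77
Stage 2: N_ring = 36 + 2·25 = 86
Stage 2: 36(ω_s−ω_c) = −86(ω_r−ω_c),  ω_s=0, ω_r=1
Stage 2: 36(0−ω_c) = −86(1−ω_c)  ⇒  122ω_c = 86  ⇒  ω_c = 43/61
  ⇒ ω_c²/ω_r² = 43/61
Coupling ω_r² = ω_r¹ ⇒ overall = 106/77 × 43/61 = 4558/4697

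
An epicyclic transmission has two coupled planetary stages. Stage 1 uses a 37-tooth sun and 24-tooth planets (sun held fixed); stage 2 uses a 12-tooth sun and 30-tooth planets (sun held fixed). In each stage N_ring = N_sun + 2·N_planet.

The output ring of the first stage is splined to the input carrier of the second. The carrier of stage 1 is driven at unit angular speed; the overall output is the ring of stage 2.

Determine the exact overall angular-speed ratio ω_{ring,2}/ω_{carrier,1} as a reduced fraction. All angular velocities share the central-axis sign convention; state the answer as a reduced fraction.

Stage 1: N_ring = 37 + 2·24 = 85
Stage 1: 37(ω_s−ω_c) = −85(ω_r−ω_c),  ω_s=0, ω_c=1
Stage 1: ω_r = 1 − (37/85)(0−1) = 122/85
  ⇒ ω_r¹/ω_c¹ = 122/85
Stage 2: N_ring = 12 + 2·30 = 72
Stage 2: 12(ω_s−ω_c) = −72(ω_r−ω_c),  ω_s=0, ω_c=1
Stage 2: ω_r = 1 − (12/72)(0−1) = 7/6
  ⇒ ω_r²/ω_c² = 7/6
Coupling ω_c² = ω_r¹ ⇒ overall = 122/85 × 7/6 = 427/255

427/255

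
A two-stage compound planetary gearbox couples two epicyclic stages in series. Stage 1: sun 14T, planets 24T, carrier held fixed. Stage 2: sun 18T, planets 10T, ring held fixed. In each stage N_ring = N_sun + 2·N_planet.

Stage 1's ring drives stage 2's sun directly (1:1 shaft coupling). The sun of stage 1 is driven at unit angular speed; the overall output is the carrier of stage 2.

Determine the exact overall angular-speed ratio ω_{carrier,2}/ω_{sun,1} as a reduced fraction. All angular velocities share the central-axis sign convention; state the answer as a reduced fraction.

Stage 1: N_ring = 14 + 2·24 = 62
Stage 1: 14(ω_s−ω_c) = −62(ω_r−ω_c),  ω_c=0, ω_s=1
Stage 1: ω_r = 0 − (14/62)(1−0) = -7/31
  ⇒ ω_r¹/ω_s¹ = -7/31
Stage 2: N_ring = 18 + 2·10 = 38
Stage 2: 18(ω_s−ω_c) = −38(ω_r−ω_c),  ω_r=0, ω_s=1
Stage 2: 18(1−ω_c) = −38(0−ω_c)  ⇒  56ω_c = 18  ⇒  ω_c = 9/28
  ⇒ ω_c²/ω_s² = 9/28
Coupling ω_s² = ω_r¹ ⇒ overall = -7/31 × 9/28 = -9/124

-9/124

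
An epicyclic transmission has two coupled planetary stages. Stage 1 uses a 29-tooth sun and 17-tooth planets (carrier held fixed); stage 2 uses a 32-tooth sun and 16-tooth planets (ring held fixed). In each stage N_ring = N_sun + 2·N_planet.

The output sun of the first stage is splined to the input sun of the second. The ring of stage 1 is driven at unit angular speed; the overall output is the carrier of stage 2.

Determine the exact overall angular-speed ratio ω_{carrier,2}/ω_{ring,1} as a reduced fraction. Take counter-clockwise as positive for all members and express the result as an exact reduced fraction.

-21/29

Stage 1: N_ring = 29 + 2·17 = 63
Stage 1: 29(ω_s−ω_c) = −63(ω_r−ω_c),  ω_c=0, ω_r=1
Stage 1: ω_s = 0 − (63/29)(1−0) = -63/29
  ⇒ ω_s¹/ω_r¹ = -63/29
Stage 2: N_ring = 32 + 2·16 = 64
Stage 2: 32(ω_s−ω_c) = −64(ω_r−ω_c),  ω_r=0, ω_s=1
Stage 2: 32(1−ω_c) = −64(0−ω_c)  ⇒  96ω_c = 32  ⇒  ω_c = 1/3
  ⇒ ω_c²/ω_s² = 1/3
Coupling ω_s² = ω_s¹ ⇒ overall = -63/29 × 1/3 = -21/29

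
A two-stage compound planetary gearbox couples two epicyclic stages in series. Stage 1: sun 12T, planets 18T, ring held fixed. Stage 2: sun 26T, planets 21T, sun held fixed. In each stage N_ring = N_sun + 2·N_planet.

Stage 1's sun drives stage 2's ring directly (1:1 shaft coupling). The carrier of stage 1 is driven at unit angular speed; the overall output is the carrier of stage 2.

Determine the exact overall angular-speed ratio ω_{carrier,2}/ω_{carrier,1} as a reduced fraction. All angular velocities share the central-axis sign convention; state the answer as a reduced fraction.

Stage 1: N_ring = 12 + 2·18 = 48
Stage 1: 12(ω_s−ω_c) = −48(ω_r−ω_c),  ω_r=0, ω_c=1
Stage 1: ω_s = 1 − (48/12)(0−1) = 5
  ⇒ ω_s¹/ω_c¹ = 5
Stage 2: N_ring = 26 + 2·21 = 68
Stage 2: 26(ω_s−ω_c) = −68(ω_r−ω_c),  ω_s=0, ω_r=1
Stage 2: 26(0−ω_c) = −68(1−ω_c)  ⇒  94ω_c = 68  ⇒  ω_c = 34/47
  ⇒ ω_c²/ω_r² = 34/47
Coupling ω_r² = ω_s¹ ⇒ overall = 5 × 34/47 = 170/47

170/47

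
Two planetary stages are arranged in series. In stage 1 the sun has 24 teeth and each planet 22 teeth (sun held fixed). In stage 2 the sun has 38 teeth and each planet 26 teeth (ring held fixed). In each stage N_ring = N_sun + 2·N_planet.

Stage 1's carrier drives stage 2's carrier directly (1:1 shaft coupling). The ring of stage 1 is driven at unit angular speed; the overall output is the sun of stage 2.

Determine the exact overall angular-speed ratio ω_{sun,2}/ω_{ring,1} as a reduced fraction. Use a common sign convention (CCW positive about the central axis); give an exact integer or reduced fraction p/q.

1088/437

Stage 1: N_ring = 24 + 2·22 = 68
Stage 1: 24(ω_s−ω_c) = −68(ω_r−ω_c),  ω_s=0, ω_r=1
Stage 1: 24(0−ω_c) = −68(1−ω_c)  ⇒  92ω_c = 68  ⇒  ω_c = 17/23
  ⇒ ω_c¹/ω_r¹ = 17/23
Stage 2: N_ring = 38 + 2·26 = 90
Stage 2: 38(ω_s−ω_c) = −90(ω_r−ω_c),  ω_r=0, ω_c=1
Stage 2: ω_s = 1 − (90/38)(0−1) = 64/19
  ⇒ ω_s²/ω_c² = 64/19
Coupling ω_c² = ω_c¹ ⇒ overall = 17/23 × 64/19 = 1088/437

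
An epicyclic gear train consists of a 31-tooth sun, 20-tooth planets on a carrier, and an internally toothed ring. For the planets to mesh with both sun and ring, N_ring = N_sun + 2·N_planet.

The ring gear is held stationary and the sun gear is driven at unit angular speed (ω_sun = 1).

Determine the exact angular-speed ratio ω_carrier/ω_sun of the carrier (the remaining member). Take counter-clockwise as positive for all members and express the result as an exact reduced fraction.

31/102

N_ring = 31 + 2·20 = 71
31(ω_s−ω_c) = −71(ω_r−ω_c),  ω_r=0, ω_s=1
31(1−ω_c) = −71(0−ω_c)  ⇒  102ω_c = 31  ⇒  ω_c = 31/102
ω_c/ω_s = 31/102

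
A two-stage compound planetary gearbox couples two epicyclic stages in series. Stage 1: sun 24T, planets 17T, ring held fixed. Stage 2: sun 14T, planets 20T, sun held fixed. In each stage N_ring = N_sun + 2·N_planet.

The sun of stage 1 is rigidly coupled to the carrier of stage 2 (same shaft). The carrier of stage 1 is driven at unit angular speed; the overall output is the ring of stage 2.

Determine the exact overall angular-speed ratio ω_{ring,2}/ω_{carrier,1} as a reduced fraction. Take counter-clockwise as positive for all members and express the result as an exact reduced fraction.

697/162

Stage 1: N_ring = 24 + 2·17 = 58
Stage 1: 24(ω_s−ω_c) = −58(ω_r−ω_c),  ω_r=0, ω_c=1
Stage 1: ω_s = 1 − (58/24)(0−1) = 41/12
  ⇒ ω_s¹/ω_c¹ = 41/12
Stage 2: N_ring = 14 + 2·20 = 54
Stage 2: 14(ω_s−ω_c) = −54(ω_r−ω_c),  ω_s=0, ω_c=1
Stage 2: ω_r = 1 − (14/54)(0−1) = 34/27
  ⇒ ω_r²/ω_c² = 34/27
Coupling ω_c² = ω_s¹ ⇒ overall = 41/12 × 34/27 = 697/162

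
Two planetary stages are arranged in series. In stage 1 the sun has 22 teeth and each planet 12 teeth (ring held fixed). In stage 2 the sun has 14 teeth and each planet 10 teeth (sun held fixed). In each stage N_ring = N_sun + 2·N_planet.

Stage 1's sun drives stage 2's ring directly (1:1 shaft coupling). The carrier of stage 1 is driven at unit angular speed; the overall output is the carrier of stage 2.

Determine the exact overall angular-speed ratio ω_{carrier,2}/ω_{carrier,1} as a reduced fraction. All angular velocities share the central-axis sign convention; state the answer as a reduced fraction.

289/132

Stage 1: N_ring = 22 + 2·12 = 46
Stage 1: 22(ω_s−ω_c) = −46(ω_r−ω_c),  ω_r=0, ω_c=1
Stage 1: ω_s = 1 − (46/22)(0−1) = 34/11
  ⇒ ω_s¹/ω_c¹ = 34/11
Stage 2: N_ring = 14 + 2·10 = 34
Stage 2: 14(ω_s−ω_c) = −34(ω_r−ω_c),  ω_s=0, ω_r=1
Stage 2: 14(0−ω_c) = −34(1−ω_c)  ⇒  48ω_c = 34  ⇒  ω_c = 17/24
  ⇒ ω_c²/ω_r² = 17/24
Coupling ω_r² = ω_s¹ ⇒ overall = 34/11 × 17/24 = 289/132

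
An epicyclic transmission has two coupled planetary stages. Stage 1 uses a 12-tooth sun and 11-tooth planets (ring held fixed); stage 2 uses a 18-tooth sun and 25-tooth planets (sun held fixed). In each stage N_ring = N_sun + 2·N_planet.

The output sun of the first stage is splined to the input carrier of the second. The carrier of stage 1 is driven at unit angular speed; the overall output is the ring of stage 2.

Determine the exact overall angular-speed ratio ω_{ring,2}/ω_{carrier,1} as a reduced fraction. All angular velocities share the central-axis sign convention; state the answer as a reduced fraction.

989/204

Stage 1: N_ring = 12 + 2·11 = 34
Stage 1: 12(ω_s−ω_c) = −34(ω_r−ω_c),  ω_r=0, ω_c=1
Stage 1: ω_s = 1 − (34/12)(0−1) = 23/6
  ⇒ ω_s¹/ω_c¹ = 23/6
Stage 2: N_ring = 18 + 2·25 = 68
Stage 2: 18(ω_s−ω_c) = −68(ω_r−ω_c),  ω_s=0, ω_c=1
Stage 2: ω_r = 1 − (18/68)(0−1) = 43/34
  ⇒ ω_r²/ω_c² = 43/34
Coupling ω_c² = ω_s¹ ⇒ overall = 23/6 × 43/34 = 989/204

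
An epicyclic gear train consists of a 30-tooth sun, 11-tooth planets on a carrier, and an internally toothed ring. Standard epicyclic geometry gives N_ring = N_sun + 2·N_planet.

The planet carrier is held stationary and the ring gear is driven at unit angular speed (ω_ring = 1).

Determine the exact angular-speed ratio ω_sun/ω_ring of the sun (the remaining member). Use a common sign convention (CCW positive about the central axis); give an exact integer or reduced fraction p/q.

-26/15

N_ring = 30 + 2·11 = 52
30(ω_s−ω_c) = −52(ω_r−ω_c),  ω_c=0, ω_r=1
ω_s = 0 − (52/30)(1−0) = -26/15
ω_s/ω_r = -26/15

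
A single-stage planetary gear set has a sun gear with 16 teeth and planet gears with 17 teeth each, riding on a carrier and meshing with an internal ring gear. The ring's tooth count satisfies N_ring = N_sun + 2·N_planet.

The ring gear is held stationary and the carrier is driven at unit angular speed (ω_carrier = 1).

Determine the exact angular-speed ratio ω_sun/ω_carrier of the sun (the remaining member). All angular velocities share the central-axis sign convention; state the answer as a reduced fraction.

N_ring = 16 + 2·17 = 50
16(ω_s−ω_c) = −50(ω_r−ω_c),  ω_r=0, ω_c=1
ω_s = 1 − (50/16)(0−1) = 33/8
ω_s/ω_c = 33/8

33/8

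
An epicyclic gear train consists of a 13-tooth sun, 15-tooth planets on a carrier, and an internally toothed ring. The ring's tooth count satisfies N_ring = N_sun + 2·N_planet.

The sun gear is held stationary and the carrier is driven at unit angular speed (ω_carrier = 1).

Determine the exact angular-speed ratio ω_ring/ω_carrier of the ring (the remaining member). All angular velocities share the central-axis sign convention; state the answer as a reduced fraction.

56/43

N_ring = 13 + 2·15 = 43
13(ω_s−ω_c) = −43(ω_r−ω_c),  ω_s=0, ω_c=1
ω_r = 1 − (13/43)(0−1) = 56/43
ω_r/ω_c = 56/43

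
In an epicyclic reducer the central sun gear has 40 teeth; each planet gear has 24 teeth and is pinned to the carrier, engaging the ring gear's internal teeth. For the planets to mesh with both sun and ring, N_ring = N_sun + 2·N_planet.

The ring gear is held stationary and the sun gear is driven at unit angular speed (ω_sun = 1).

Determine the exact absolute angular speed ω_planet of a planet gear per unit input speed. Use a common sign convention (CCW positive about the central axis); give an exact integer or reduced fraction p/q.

N_ring = 40 + 2·24 = 88
40(ω_s−ω_c) = −88(ω_r−ω_c),  ω_r=0, ω_s=1
40(1−ω_c) = −88(0−ω_c)  ⇒  128ω_c = 40  ⇒  ω_c = 5/16
sun–planet: 40·(1−5/16) = −24·(ω_p−ω_c)  ⇒  ω_p−ω_c = −(40/24)·(11/16) = -55/48
ω_p = 5/16 − 55/48 = -5/6

-5/6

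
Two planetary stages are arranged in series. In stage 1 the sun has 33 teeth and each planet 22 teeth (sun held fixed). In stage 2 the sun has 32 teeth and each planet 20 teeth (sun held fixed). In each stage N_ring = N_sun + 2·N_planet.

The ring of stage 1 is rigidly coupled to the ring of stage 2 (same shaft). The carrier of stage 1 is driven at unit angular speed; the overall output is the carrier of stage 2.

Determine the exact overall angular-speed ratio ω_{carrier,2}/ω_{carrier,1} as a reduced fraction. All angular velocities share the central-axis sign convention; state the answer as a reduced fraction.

Stage 1: N_ring = 33 + 2·22 = 77
Stage 1: 33(ω_s−ω_c) = −77(ω_r−ω_c),  ω_s=0, ω_c=1
Stage 1: ω_r = 1 − (33/77)(0−1) = 10/7
  ⇒ ω_r¹/ω_c¹ = 10/7
Stage 2: N_ring = 32 + 2·20 = 72
Stage 2: 32(ω_s−ω_c) = −72(ω_r−ω_c),  ω_s=0, ω_r=1
Stage 2: 32(0−ω_c) = −72(1−ω_c)  ⇒  104ω_c = 72  ⇒  ω_c = 9/13
  ⇒ ω_c²/ω_r² = 9/13
Coupling ω_r² = ω_r¹ ⇒ overall = 10/7 × 9/13 = 90/91

90/91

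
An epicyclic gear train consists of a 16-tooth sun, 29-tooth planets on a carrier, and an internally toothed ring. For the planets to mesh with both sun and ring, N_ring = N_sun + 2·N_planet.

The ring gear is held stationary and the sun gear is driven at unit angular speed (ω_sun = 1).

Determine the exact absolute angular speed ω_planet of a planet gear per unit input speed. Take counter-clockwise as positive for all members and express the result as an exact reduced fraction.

-8/29

N_ring = 16 + 2·29 = 74
16(ω_s−ω_c) = −74(ω_r−ω_c),  ω_r=0, ω_s=1
16(1−ω_c) = −74(0−ω_c)  ⇒  90ω_c = 16  ⇒  ω_c = 8/45
sun–planet: 16·(1−8/45) = −29·(ω_p−ω_c)  ⇒  ω_p−ω_c = −(16/29)·(37/45) = -592/1305
ω_p = 8/45 − 592/1305 = -8/29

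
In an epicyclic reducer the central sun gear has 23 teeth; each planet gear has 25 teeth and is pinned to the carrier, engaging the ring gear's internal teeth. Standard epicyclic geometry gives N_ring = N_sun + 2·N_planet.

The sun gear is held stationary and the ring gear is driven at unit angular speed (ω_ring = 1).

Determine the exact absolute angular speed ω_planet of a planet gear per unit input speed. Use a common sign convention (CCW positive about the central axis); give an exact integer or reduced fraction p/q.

N_ring = 23 + 2·25 = 73
23(ω_s−ω_c) = −73(ω_r−ω_c),  ω_s=0, ω_r=1
23(0−ω_c) = −73(1−ω_c)  ⇒  96ω_c = 73  ⇒  ω_c = 73/96
sun–planet: 23·(0−73/96) = −25·(ω_p−ω_c)  ⇒  ω_p−ω_c = −(23/25)·(-73/96) = 1679/2400
ω_p = 73/96 + 1679/2400 = 73/50

73/50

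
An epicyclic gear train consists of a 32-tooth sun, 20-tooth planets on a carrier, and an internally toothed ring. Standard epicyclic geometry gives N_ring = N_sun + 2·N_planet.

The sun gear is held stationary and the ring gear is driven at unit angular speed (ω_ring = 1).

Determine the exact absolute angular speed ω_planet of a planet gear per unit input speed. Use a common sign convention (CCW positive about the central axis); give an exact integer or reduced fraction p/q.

9/5

N_ring = 32 + 2·20 = 72
32(ω_s−ω_c) = −72(ω_r−ω_c),  ω_s=0, ω_r=1
32(0−ω_c) = −72(1−ω_c)  ⇒  104ω_c = 72  ⇒  ω_c = 9/13
sun–planet: 32·(0−9/13) = −20·(ω_p−ω_c)  ⇒  ω_p−ω_c = −(32/20)·(-9/13) = 72/65
ω_p = 9/13 + 72/65 = 9/5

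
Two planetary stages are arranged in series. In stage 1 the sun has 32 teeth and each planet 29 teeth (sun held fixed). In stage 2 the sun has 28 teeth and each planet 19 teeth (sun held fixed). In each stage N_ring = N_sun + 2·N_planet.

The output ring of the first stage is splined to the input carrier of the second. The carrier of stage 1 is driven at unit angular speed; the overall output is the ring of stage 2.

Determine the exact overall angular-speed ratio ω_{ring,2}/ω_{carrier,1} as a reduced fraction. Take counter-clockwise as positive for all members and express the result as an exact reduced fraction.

Stage 1: N_ring = 32 + 2·29 = 90
Stage 1: 32(ω_s−ω_c) = −90(ω_r−ω_c),  ω_s=0, ω_c=1
Stage 1: ω_r = 1 − (32/90)(0−1) = 61/45
  ⇒ ω_r¹/ω_c¹ = 61/45
Stage 2: N_ring = 28 + 2·19 = 66
Stage 2: 28(ω_s−ω_c) = −66(ω_r−ω_c),  ω_s=0, ω_c=1
Stage 2: ω_r = 1 − (28/66)(0−1) = 47/33
  ⇒ ω_r²/ω_c² = 47/33
Coupling ω_c² = ω_r¹ ⇒ overall = 61/45 × 47/33 = 2867/1485

2867/1485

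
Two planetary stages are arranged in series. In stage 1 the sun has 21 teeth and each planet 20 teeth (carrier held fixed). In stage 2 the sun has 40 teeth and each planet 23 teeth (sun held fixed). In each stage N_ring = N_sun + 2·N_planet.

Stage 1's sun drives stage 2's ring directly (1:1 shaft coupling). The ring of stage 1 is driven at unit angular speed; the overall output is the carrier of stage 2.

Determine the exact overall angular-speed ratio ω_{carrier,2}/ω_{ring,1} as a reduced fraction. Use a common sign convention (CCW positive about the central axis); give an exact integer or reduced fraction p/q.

-2623/1323

Stage 1: N_ring = 21 + 2·20 = 61
Stage 1: 21(ω_s−ω_c) = −61(ω_r−ω_c),  ω_c=0, ω_r=1
Stage 1: ω_s = 0 − (61/21)(1−0) = -61/21
  ⇒ ω_s¹/ω_r¹ = -61/21
Stage 2: N_ring = 40 + 2·23 = 86
Stage 2: 40(ω_s−ω_c) = −86(ω_r−ω_c),  ω_s=0, ω_r=1
Stage 2: 40(0−ω_c) = −86(1−ω_c)  ⇒  126ω_c = 86  ⇒  ω_c = 43/63
  ⇒ ω_c²/ω_r² = 43/63
Coupling ω_r² = ω_s¹ ⇒ overall = -61/21 × 43/63 = -2623/1323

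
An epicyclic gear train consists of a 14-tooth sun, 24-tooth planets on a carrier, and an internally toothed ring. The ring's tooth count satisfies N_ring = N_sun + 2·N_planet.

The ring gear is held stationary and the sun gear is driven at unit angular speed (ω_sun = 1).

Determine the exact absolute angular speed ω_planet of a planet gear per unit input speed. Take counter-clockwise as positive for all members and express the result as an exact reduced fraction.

-7/24

N_ring = 14 + 2·24 = 62
14(ω_s−ω_c) = −62(ω_r−ω_c),  ω_r=0, ω_s=1
14(1−ω_c) = −62(0−ω_c)  ⇒  76ω_c = 14  ⇒  ω_c = 7/38
sun–planet: 14·(1−7/38) = −24·(ω_p−ω_c)  ⇒  ω_p−ω_c = −(14/24)·(31/38) = -217/456
ω_p = 7/38 − 217/456 = -7/24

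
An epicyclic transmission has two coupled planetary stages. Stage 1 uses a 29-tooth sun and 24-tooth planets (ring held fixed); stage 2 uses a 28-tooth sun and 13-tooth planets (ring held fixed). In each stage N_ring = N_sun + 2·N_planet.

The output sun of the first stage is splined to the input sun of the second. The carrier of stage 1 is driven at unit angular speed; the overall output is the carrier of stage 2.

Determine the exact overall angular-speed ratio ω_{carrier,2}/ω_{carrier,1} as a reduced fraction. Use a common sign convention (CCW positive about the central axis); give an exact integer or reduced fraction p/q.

1484/1189

Stage 1: N_ring = 29 + 2·24 = 77
Stage 1: 29(ω_s−ω_c) = −77(ω_r−ω_c),  ω_r=0, ω_c=1
Stage 1: ω_s = 1 − (77/29)(0−1) = 106/29
  ⇒ ω_s¹/ω_c¹ = 106/29
Stage 2: N_ring = 28 + 2·13 = 54
Stage 2: 28(ω_s−ω_c) = −54(ω_r−ω_c),  ω_r=0, ω_s=1
Stage 2: 28(1−ω_c) = −54(0−ω_c)  ⇒  82ω_c = 28  ⇒  ω_c = 14/41
  ⇒ ω_c²/ω_s² = 14/41
Coupling ω_s² = ω_s¹ ⇒ overall = 106/29 × 14/41 = 1484/1189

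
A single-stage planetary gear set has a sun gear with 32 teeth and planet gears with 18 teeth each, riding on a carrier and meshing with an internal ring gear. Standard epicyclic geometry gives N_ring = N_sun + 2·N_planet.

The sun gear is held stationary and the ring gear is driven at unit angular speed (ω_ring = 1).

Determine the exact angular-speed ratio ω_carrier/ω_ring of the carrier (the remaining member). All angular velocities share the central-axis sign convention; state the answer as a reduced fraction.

N_ring = 32 + 2·18 = 68
32(ω_s−ω_c) = −68(ω_r−ω_c),  ω_s=0, ω_r=1
32(0−ω_c) = −68(1−ω_c)  ⇒  100ω_c = 68  ⇒  ω_c = 17/25
ω_c/ω_r = 17/25

17/25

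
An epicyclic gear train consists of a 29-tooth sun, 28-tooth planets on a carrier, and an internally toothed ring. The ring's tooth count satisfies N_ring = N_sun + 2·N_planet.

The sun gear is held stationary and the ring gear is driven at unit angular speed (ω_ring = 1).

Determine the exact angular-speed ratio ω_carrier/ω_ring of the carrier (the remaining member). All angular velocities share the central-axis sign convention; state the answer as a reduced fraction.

N_ring = 29 + 2·28 = 85
29(ω_s−ω_c) = −85(ω_r−ω_c),  ω_s=0, ω_r=1
29(0−ω_c) = −85(1−ω_c)  ⇒  114ω_c = 85  ⇒  ω_c = 85/114
ω_c/ω_r = 85/114

85/114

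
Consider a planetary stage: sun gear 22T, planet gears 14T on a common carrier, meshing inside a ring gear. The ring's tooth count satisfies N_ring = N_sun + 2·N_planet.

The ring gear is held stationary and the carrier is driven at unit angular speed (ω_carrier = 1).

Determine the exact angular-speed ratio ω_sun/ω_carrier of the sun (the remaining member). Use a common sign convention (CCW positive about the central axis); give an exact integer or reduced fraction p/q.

36/11

N_ring = 22 + 2·14 = 50
22(ω_s−ω_c) = −50(ω_r−ω_c),  ω_r=0, ω_c=1
ω_s = 1 − (50/22)(0−1) = 36/11
ω_s/ω_c = 36/11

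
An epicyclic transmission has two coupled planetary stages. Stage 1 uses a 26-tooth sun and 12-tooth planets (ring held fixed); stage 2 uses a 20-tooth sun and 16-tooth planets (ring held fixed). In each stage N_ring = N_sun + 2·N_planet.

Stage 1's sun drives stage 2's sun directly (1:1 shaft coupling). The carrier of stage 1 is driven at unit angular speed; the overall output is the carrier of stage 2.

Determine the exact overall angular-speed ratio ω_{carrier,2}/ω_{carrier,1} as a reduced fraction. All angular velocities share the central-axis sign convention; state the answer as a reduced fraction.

95/117

Stage 1: N_ring = 26 + 2·12 = 50
Stage 1: 26(ω_s−ω_c) = −50(ω_r−ω_c),  ω_r=0, ω_c=1
Stage 1: ω_s = 1 − (50/26)(0−1) = 38/13
  ⇒ ω_s¹/ω_c¹ = 38/13
Stage 2: N_ring = 20 + 2·16 = 52
Stage 2: 20(ω_s−ω_c) = −52(ω_r−ω_c),  ω_r=0, ω_s=1
Stage 2: 20(1−ω_c) = −52(0−ω_c)  ⇒  72ω_c = 20  ⇒  ω_c = 5/18
  ⇒ ω_c²/ω_s² = 5/18
Coupling ω_s² = ω_s¹ ⇒ overall = 38/13 × 5/18 = 95/117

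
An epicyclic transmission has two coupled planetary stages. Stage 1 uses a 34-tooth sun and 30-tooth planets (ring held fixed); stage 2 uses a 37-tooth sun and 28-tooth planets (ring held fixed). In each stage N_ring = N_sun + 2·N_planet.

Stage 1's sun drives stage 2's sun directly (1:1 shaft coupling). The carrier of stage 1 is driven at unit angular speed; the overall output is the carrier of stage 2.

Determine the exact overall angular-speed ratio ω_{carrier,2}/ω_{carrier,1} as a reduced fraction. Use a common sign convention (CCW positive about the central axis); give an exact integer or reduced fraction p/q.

1184/1105

Stage 1: N_ring = 34 + 2·30 = 94
Stage 1: 34(ω_s−ω_c) = −94(ω_r−ω_c),  ω_r=0, ω_c=1
Stage 1: ω_s = 1 − (94/34)(0−1) = 64/17
  ⇒ ω_s¹/ω_c¹ = 64/17
Stage 2: N_ring = 37 + 2·28 = 93
Stage 2: 37(ω_s−ω_c) = −93(ω_r−ω_c),  ω_r=0, ω_s=1
Stage 2: 37(1−ω_c) = −93(0−ω_c)  ⇒  130ω_c = 37  ⇒  ω_c = 37/130
  ⇒ ω_c²/ω_s² = 37/130
Coupling ω_s² = ω_s¹ ⇒ overall = 64/17 × 37/130 = 1184/1105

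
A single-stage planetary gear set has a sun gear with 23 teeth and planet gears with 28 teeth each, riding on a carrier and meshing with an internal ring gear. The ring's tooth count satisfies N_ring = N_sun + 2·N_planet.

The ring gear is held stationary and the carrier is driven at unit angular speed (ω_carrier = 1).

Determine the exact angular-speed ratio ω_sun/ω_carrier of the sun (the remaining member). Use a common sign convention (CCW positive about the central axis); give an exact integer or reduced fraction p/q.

N_ring = 23 + 2·28 = 79
23(ω_s−ω_c) = −79(ω_r−ω_c),  ω_r=0, ω_c=1
ω_s = 1 − (79/23)(0−1) = 102/23
ω_s/ω_c = 102/23

102/23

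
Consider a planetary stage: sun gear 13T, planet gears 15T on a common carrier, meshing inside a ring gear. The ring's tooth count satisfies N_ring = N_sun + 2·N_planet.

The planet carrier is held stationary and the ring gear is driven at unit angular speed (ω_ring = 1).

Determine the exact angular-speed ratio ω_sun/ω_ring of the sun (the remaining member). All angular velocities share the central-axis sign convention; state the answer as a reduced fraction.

-43/13

N_ring = 13 + 2·15 = 43
13(ω_s−ω_c) = −43(ω_r−ω_c),  ω_c=0, ω_r=1
ω_s = 0 − (43/13)(1−0) = -43/13
ω_s/ω_r = -43/13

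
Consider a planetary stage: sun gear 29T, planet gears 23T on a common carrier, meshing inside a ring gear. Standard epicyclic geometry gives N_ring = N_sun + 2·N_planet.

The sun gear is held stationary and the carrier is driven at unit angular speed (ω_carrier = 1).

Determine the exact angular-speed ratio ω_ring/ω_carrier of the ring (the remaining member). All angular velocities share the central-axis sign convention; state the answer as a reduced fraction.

104/75

N_ring = 29 + 2·23 = 75
29(ω_s−ω_c) = −75(ω_r−ω_c),  ω_s=0, ω_c=1
ω_r = 1 − (29/75)(0−1) = 104/75
ω_r/ω_c = 104/75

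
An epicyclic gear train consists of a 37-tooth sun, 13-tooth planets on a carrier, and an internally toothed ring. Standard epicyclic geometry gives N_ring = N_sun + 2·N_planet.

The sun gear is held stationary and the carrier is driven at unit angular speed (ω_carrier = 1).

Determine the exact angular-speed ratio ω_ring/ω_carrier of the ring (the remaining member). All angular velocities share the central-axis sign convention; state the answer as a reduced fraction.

100/63

N_ring = 37 + 2·13 = 63
37(ω_s−ω_c) = −63(ω_r−ω_c),  ω_s=0, ω_c=1
ω_r = 1 − (37/63)(0−1) = 100/63
ω_r/ω_c = 100/63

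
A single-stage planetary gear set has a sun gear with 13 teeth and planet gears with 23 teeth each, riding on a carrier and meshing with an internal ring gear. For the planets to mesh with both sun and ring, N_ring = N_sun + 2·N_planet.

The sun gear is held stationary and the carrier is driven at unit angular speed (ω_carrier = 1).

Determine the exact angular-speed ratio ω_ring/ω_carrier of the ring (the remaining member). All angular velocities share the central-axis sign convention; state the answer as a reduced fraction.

72/59

N_ring = 13 + 2·23 = 59
13(ω_s−ω_c) = −59(ω_r−ω_c),  ω_s=0, ω_c=1
ω_r = 1 − (13/59)(0−1) = 72/59
ω_r/ω_c = 72/59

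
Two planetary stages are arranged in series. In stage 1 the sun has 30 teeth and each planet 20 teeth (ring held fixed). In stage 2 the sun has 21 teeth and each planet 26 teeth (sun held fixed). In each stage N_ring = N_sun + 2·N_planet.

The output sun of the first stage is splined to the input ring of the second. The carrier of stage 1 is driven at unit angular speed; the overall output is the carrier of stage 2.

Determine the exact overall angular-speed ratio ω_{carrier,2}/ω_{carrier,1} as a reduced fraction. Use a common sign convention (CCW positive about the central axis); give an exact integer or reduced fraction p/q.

365/141

Stage 1: N_ring = 30 + 2·20 = 70
Stage 1: 30(ω_s−ω_c) = −70(ω_r−ω_c),  ω_r=0, ω_c=1
Stage 1: ω_s = 1 − (70/30)(0−1) = 10/3
  ⇒ ω_s¹/ω_c¹ = 10/3
Stage 2: N_ring = 21 + 2·26 = 73
Stage 2: 21(ω_s−ω_c) = −73(ω_r−ω_c),  ω_s=0, ω_r=1
Stage 2: 21(0−ω_c) = −73(1−ω_c)  ⇒  94ω_c = 73  ⇒  ω_c = 73/94
  ⇒ ω_c²/ω_r² = 73/94
Coupling ω_r² = ω_s¹ ⇒ overall = 10/3 × 73/94 = 365/141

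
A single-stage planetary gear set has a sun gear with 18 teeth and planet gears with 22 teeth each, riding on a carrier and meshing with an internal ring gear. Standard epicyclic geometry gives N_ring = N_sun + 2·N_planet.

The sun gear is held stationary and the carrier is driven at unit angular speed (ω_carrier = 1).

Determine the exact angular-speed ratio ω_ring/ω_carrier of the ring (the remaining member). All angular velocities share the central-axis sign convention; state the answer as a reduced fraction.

40/31

N_ring = 18 + 2·22 = 62
18(ω_s−ω_c) = −62(ω_r−ω_c),  ω_s=0, ω_c=1
ω_r = 1 − (18/62)(0−1) = 40/31
ω_r/ω_c = 40/31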